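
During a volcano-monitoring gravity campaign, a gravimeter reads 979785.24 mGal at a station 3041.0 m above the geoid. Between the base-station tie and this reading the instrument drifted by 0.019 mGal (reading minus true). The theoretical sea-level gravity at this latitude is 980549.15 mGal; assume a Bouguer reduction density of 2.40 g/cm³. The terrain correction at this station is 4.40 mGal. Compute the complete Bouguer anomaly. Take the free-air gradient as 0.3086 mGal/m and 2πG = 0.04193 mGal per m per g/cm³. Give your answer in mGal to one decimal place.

-127.1

Drift-corrected reading = 979785.24 − (0.019) = 979785.221 mGal
Free-air correction = 0.3086 × 3041.0 = 938.45 mGal
Free-air anomaly = 979785.221 − 980549.15 + (938.45) = 174.521 mGal
Bouguer slab correction = 0.04193 × 2.40 × 3041.0 = 306.02 mGal
Simple Bouguer anomaly = 174.521 − (306.02) = -131.499 mGal
Complete Bouguer anomaly = -131.499 + 4.40 = -127.099 mGal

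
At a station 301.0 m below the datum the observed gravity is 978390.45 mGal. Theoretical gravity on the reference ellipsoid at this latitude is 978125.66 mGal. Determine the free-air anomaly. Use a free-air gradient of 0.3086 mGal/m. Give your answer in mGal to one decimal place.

Free-air correction = 0.3086 × -301.0 = -92.89 mGal
Free-air anomaly = 978390.45 − 978125.66 + (-92.89) = 171.90 mGal

171.9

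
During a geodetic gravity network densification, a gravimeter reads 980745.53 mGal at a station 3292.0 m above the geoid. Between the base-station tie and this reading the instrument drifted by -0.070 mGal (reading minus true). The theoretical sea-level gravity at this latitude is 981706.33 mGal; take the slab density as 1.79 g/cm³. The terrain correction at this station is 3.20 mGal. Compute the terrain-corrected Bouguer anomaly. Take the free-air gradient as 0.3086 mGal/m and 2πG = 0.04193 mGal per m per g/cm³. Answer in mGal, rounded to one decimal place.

-188.7

Drift-corrected reading = 980745.53 − (-0.070) = 980745.600 mGal
Free-air correction = 0.3086 × 3292.0 = 1015.91 mGal
Free-air anomaly = 980745.600 − 981706.33 + (1015.91) = 55.180 mGal
Bouguer slab correction = 0.04193 × 1.79 × 3292.0 = 247.08 mGal
Simple Bouguer anomaly = 55.180 − (247.08) = -191.900 mGal
Complete Bouguer anomaly = -191.900 + 3.20 = -188.700 mGal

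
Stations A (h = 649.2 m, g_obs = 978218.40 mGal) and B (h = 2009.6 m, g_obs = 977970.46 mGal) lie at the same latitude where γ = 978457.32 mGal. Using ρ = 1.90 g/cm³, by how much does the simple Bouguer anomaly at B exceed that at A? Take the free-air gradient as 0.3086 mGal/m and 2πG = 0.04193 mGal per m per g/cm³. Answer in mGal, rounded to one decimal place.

63.5

Δg_SB(A) = 978218.40 − 978457.32 + 0.3086×649.2 − 0.04193×1.90×649.2 = -90.30 mGal
Δg_SB(B) = 977970.46 − 978457.32 + 0.3086×2009.6 − 0.04193×1.90×2009.6 = -26.80 mGal
Difference = -26.80 − (-90.30) = 63.50 mGal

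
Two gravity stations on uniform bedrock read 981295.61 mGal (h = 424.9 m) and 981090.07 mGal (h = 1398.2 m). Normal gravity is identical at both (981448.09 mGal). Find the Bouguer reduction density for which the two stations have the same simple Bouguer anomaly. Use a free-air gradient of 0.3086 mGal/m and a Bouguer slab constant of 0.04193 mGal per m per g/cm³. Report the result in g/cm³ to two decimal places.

Δg_obs = 981090.07 − 981295.61 = -205.54 mGal over Δh = 1398.2 − 424.9 = 973.3 m
Equal Bouguer anomalies ⇒ Δg_obs + (0.3086 − 0.04193ρ)·Δh = 0
0.3086 − 0.04193ρ = −Δg_obs/Δh = 0.21118
ρ = (0.3086 − 0.21118) / 0.04193 = 2.32 g/cm³

2.32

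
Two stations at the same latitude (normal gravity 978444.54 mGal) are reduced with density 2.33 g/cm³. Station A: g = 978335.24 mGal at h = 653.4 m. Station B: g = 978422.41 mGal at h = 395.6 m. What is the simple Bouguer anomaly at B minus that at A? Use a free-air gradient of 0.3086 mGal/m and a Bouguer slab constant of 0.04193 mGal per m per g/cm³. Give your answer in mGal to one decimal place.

32.8

Δg_SB(A) = 978335.24 − 978444.54 + 0.3086×653.4 − 0.04193×2.33×653.4 = 28.50 mGal
Δg_SB(B) = 978422.41 − 978444.54 + 0.3086×395.6 − 0.04193×2.33×395.6 = 61.30 mGal
Difference = 61.30 − (28.50) = 32.80 mGal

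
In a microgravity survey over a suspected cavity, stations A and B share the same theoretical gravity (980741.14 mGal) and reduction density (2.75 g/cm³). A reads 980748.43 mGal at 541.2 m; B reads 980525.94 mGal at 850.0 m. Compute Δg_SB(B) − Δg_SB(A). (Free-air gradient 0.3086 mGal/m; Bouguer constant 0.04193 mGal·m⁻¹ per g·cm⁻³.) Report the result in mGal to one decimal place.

-162.8

Δg_SB(A) = 980748.43 − 980741.14 + 0.3086×541.2 − 0.04193×2.75×541.2 = 111.90 mGal
Δg_SB(B) = 980525.94 − 980741.14 + 0.3086×850.0 − 0.04193×2.75×850.0 = -50.90 mGal
Difference = -50.90 − (111.90) = -162.80 mGal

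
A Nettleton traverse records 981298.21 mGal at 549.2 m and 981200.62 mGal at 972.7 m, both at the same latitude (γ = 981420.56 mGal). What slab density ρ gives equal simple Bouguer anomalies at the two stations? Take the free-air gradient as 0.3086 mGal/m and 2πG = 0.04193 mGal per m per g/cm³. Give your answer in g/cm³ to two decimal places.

Δg_obs = 981200.62 − 981298.21 = -97.59 mGal over Δh = 972.7 − 549.2 = 423.5 m
Equal Bouguer anomalies ⇒ Δg_obs + (0.3086 − 0.04193ρ)·Δh = 0
0.3086 − 0.04193ρ = −Δg_obs/Δh = 0.23044
ρ = (0.3086 − 0.23044) / 0.04193 = 1.86 g/cm³

1.86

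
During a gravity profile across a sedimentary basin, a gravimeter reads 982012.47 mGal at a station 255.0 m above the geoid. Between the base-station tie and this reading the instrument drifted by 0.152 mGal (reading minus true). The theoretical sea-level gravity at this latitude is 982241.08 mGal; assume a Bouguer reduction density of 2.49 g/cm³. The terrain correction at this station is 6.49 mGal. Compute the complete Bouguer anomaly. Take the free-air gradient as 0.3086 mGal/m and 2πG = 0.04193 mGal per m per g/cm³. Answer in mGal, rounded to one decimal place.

-170.2

Drift-corrected reading = 982012.47 − (0.152) = 982012.318 mGal
Free-air correction = 0.3086 × 255.0 = 78.69 mGal
Free-air anomaly = 982012.318 − 982241.08 + (78.69) = -150.072 mGal
Bouguer slab correction = 0.04193 × 2.49 × 255.0 = 26.62 mGal
Simple Bouguer anomaly = -150.072 − (26.62) = -176.692 mGal
Complete Bouguer anomaly = -176.692 + 6.49 = -170.202 mGal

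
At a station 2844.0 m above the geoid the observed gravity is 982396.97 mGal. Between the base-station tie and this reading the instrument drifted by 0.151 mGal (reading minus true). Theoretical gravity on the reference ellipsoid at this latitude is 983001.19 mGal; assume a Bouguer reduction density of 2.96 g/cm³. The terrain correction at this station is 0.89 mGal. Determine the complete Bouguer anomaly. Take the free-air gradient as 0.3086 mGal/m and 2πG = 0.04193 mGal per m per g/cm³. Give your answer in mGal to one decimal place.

-78.8

Drift-corrected reading = 982396.97 − (0.151) = 982396.819 mGal
Free-air correction = 0.3086 × 2844.0 = 877.66 mGal
Free-air anomaly = 982396.819 − 983001.19 + (877.66) = 273.289 mGal
Bouguer slab correction = 0.04193 × 2.96 × 2844.0 = 352.98 mGal
Simple Bouguer anomaly = 273.289 − (352.98) = -79.691 mGal
Complete Bouguer anomaly = -79.691 + 0.89 = -78.801 mGal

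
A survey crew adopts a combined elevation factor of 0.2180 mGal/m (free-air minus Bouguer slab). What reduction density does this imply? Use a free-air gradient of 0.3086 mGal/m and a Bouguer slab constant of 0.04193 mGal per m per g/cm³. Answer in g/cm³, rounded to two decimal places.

0.2180 = 0.3086 − 0.04193 × ρ
ρ = (0.3086 − 0.2180) / 0.04193 = 2.16 g/cm³

2.16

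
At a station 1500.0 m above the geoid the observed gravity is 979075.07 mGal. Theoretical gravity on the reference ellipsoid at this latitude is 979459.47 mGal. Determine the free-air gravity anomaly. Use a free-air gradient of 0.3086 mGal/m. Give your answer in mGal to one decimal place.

Free-air correction = 0.3086 × 1500.0 = 462.90 mGal
Free-air anomaly = 979075.07 − 979459.47 + (462.90) = 78.50 mGal

78.5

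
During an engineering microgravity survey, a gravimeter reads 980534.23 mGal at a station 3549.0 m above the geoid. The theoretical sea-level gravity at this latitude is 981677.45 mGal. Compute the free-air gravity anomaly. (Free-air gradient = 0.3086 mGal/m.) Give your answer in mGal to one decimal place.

Free-air correction = 0.3086 × 3549.0 = 1095.22 mGal
Free-air anomaly = 980534.23 − 981677.45 + (1095.22) = -48.00 mGal

-48.0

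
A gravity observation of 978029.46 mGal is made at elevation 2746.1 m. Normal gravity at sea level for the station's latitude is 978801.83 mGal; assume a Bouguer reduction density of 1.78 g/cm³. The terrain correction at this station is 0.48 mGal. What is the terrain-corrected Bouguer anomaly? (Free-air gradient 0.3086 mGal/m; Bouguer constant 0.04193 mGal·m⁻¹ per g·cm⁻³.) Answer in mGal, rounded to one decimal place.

Free-air correction = 0.3086 × 2746.1 = 847.45 mGal
Free-air anomaly = 978029.46 − 978801.83 + (847.45) = 75.08 mGal
Bouguer slab correction = 0.04193 × 1.78 × 2746.1 = 204.96 mGal
Simple Bouguer anomaly = 75.08 − (204.96) = -129.88 mGal
Complete Bouguer anomaly = -129.88 + 0.48 = -129.40 mGal

-129.4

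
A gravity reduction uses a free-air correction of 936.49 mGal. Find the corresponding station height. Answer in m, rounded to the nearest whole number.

3035

h = 936.49 / 0.3086 = 3034.64 m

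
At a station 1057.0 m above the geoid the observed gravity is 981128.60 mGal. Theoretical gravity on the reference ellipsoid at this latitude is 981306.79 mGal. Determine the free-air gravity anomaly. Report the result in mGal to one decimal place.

Free-air correction = 0.3086 × 1057.0 = 326.19 mGal
Free-air anomaly = 981128.60 − 981306.79 + (326.19) = 148.00 mGal

148.0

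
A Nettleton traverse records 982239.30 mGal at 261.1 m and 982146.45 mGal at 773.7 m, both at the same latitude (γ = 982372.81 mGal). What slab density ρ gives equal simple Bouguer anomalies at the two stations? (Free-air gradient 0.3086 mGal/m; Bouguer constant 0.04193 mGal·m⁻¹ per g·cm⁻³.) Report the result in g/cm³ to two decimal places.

Δg_obs = 982146.45 − 982239.30 = -92.85 mGal over Δh = 773.7 − 261.1 = 512.6 m
Equal Bouguer anomalies ⇒ Δg_obs + (0.3086 − 0.04193ρ)·Δh = 0
0.3086 − 0.04193ρ = −Δg_obs/Δh = 0.18114
ρ = (0.3086 − 0.18114) / 0.04193 = 3.04 g/cm³

3.04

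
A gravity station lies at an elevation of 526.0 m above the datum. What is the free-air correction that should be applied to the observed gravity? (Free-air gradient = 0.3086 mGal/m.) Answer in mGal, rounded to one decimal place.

Free-air correction = 0.3086 × 526.0 = 162.3 mGal

162.3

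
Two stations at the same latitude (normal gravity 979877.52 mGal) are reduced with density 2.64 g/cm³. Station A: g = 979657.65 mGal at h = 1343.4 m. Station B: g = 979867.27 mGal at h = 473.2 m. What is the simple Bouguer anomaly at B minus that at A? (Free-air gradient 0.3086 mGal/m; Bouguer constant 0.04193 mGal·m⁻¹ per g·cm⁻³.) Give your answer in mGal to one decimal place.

Δg_SB(A) = 979657.65 − 979877.52 + 0.3086×1343.4 − 0.04193×2.64×1343.4 = 46.00 mGal
Δg_SB(B) = 979867.27 − 979877.52 + 0.3086×473.2 − 0.04193×2.64×473.2 = 83.40 mGal
Difference = 83.40 − (46.00) = 37.40 mGal

37.4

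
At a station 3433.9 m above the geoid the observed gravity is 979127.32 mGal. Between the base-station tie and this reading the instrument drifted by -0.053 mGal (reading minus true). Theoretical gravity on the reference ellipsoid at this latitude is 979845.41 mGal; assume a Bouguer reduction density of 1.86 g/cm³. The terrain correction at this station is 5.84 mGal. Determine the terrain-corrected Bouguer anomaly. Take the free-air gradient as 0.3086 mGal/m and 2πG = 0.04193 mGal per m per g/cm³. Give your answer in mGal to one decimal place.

79.7

Drift-corrected reading = 979127.32 − (-0.053) = 979127.373 mGal
Free-air correction = 0.3086 × 3433.9 = 1059.70 mGal
Free-air anomaly = 979127.373 − 979845.41 + (1059.70) = 341.663 mGal
Bouguer slab correction = 0.04193 × 1.86 × 3433.9 = 267.81 mGal
Simple Bouguer anomaly = 341.663 − (267.81) = 73.853 mGal
Complete Bouguer anomaly = 73.853 + 5.84 = 79.693 mGal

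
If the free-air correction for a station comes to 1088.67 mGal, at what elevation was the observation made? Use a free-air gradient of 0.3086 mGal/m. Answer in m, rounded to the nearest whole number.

h = 1088.67 / 0.3086 = 3527.77 m

3528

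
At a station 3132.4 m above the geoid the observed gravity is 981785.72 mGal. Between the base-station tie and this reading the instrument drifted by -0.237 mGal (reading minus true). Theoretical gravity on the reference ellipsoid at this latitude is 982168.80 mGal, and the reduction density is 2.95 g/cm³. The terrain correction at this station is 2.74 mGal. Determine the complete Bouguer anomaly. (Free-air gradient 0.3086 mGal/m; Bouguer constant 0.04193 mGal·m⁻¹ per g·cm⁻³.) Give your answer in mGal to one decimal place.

Drift-corrected reading = 981785.72 − (-0.237) = 981785.957 mGal
Free-air correction = 0.3086 × 3132.4 = 966.66 mGal
Free-air anomaly = 981785.957 − 982168.80 + (966.66) = 583.817 mGal
Bouguer slab correction = 0.04193 × 2.95 × 3132.4 = 387.46 mGal
Simple Bouguer anomaly = 583.817 − (387.46) = 196.357 mGal
Complete Bouguer anomaly = 196.357 + 2.74 = 199.097 mGal

199.1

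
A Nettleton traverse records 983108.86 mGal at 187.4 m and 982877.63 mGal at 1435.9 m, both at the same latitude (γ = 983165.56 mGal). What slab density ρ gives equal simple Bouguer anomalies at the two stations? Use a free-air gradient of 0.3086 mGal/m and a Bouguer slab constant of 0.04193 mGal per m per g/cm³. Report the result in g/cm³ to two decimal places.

Δg_obs = 982877.63 − 983108.86 = -231.23 mGal over Δh = 1435.9 − 187.4 = 1248.5 m
Equal Bouguer anomalies ⇒ Δg_obs + (0.3086 − 0.04193ρ)·Δh = 0
0.3086 − 0.04193ρ = −Δg_obs/Δh = 0.18521
ρ = (0.3086 − 0.18521) / 0.04193 = 2.94 g/cm³

2.94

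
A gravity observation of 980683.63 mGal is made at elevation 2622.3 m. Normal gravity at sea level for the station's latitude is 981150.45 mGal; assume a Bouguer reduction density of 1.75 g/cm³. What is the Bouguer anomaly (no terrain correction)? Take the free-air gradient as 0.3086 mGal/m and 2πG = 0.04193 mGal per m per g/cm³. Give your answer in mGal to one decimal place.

Free-air correction = 0.3086 × 2622.3 = 809.24 mGal
Free-air anomaly = 980683.63 − 981150.45 + (809.24) = 342.42 mGal
Bouguer slab correction = 0.04193 × 1.75 × 2622.3 = 192.42 mGal
Simple Bouguer anomaly = 342.42 − (192.42) = 150.00 mGal

150.0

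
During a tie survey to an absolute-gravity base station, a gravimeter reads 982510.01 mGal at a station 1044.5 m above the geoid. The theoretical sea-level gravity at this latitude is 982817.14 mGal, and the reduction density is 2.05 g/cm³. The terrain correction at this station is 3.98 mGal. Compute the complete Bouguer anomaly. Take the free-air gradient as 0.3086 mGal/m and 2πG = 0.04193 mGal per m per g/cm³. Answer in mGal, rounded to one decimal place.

-70.6

Free-air correction = 0.3086 × 1044.5 = 322.33 mGal
Free-air anomaly = 982510.01 − 982817.14 + (322.33) = 15.20 mGal
Bouguer slab correction = 0.04193 × 2.05 × 1044.5 = 89.78 mGal
Simple Bouguer anomaly = 15.20 − (89.78) = -74.58 mGal
Complete Bouguer anomaly = -74.58 + 3.98 = -70.60 mGal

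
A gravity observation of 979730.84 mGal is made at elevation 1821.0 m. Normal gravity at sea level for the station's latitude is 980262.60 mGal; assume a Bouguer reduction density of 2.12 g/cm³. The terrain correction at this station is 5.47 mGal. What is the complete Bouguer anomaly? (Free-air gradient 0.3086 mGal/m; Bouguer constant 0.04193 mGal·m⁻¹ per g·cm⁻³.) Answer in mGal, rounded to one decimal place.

Free-air correction = 0.3086 × 1821.0 = 561.96 mGal
Free-air anomaly = 979730.84 − 980262.60 + (561.96) = 30.20 mGal
Bouguer slab correction = 0.04193 × 2.12 × 1821.0 = 161.87 mGal
Simple Bouguer anomaly = 30.20 − (161.87) = -131.67 mGal
Complete Bouguer anomaly = -131.67 + 5.47 = -126.20 mGal

-126.2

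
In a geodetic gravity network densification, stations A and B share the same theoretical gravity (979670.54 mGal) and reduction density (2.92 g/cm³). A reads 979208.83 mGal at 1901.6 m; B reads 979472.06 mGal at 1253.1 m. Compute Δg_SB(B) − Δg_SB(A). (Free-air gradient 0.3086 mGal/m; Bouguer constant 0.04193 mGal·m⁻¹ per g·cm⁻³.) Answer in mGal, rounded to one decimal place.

142.5

Δg_SB(A) = 979208.83 − 979670.54 + 0.3086×1901.6 − 0.04193×2.92×1901.6 = -107.70 mGal
Δg_SB(B) = 979472.06 − 979670.54 + 0.3086×1253.1 − 0.04193×2.92×1253.1 = 34.80 mGal
Difference = 34.80 − (-107.70) = 142.50 mGal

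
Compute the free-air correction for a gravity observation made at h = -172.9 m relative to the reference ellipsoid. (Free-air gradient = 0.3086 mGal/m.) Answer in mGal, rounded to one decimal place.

-53.4

Free-air correction = 0.3086 × -172.9 = -53.4 mGal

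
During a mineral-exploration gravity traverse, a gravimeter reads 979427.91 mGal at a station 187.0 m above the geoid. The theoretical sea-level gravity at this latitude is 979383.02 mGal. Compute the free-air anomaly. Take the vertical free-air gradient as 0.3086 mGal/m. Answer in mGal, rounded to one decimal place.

Free-air correction = 0.3086 × 187.0 = 57.71 mGal
Free-air anomaly = 979427.91 − 979383.02 + (57.71) = 102.60 mGal

102.6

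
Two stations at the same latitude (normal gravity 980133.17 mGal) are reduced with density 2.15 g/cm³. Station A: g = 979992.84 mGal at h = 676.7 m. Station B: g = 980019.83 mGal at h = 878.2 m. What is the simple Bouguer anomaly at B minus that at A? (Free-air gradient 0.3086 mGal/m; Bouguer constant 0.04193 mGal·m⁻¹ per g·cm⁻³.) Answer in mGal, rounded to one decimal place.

71.0

Δg_SB(A) = 979992.84 − 980133.17 + 0.3086×676.7 − 0.04193×2.15×676.7 = 7.50 mGal
Δg_SB(B) = 980019.83 − 980133.17 + 0.3086×878.2 − 0.04193×2.15×878.2 = 78.50 mGal
Difference = 78.50 − (7.50) = 71.00 mGal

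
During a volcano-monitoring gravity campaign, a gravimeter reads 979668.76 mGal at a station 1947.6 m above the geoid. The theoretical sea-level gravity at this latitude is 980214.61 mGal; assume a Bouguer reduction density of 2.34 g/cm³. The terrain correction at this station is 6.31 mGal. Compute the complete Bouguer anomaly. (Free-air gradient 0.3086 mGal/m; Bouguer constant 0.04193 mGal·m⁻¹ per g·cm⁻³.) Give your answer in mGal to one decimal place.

-129.6

Free-air correction = 0.3086 × 1947.6 = 601.03 mGal
Free-air anomaly = 979668.76 − 980214.61 + (601.03) = 55.18 mGal
Bouguer slab correction = 0.04193 × 2.34 × 1947.6 = 191.09 mGal
Simple Bouguer anomaly = 55.18 − (191.09) = -135.91 mGal
Complete Bouguer anomaly = -135.91 + 6.31 = -129.60 mGal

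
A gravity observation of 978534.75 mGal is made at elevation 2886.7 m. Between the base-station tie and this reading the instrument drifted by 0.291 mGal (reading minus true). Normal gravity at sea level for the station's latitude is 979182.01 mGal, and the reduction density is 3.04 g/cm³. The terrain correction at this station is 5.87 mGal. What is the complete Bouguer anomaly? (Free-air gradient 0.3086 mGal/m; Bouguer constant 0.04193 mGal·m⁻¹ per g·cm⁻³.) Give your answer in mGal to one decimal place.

Drift-corrected reading = 978534.75 − (0.291) = 978534.459 mGal
Free-air correction = 0.3086 × 2886.7 = 890.84 mGal
Free-air anomaly = 978534.459 − 979182.01 + (890.84) = 243.289 mGal
Bouguer slab correction = 0.04193 × 3.04 × 2886.7 = 367.96 mGal
Simple Bouguer anomaly = 243.289 − (367.96) = -124.671 mGal
Complete Bouguer anomaly = -124.671 + 5.87 = -118.801 mGal

-118.8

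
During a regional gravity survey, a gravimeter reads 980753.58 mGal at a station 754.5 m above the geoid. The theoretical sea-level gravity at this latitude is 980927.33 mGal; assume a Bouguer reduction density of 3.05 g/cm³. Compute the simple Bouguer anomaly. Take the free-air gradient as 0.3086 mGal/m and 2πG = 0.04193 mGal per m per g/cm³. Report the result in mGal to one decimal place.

-37.4

Free-air correction = 0.3086 × 754.5 = 232.84 mGal
Free-air anomaly = 980753.58 − 980927.33 + (232.84) = 59.09 mGal
Bouguer slab correction = 0.04193 × 3.05 × 754.5 = 96.49 mGal
Simple Bouguer anomaly = 59.09 − (96.49) = -37.40 mGal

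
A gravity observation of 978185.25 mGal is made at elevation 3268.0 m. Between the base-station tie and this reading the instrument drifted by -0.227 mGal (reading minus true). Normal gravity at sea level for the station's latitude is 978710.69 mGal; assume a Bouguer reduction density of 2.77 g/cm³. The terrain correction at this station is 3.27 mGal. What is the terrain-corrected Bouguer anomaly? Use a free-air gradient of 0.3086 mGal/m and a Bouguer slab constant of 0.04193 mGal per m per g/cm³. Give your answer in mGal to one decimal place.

107.0

Drift-corrected reading = 978185.25 − (-0.227) = 978185.477 mGal
Free-air correction = 0.3086 × 3268.0 = 1008.50 mGal
Free-air anomaly = 978185.477 − 978710.69 + (1008.50) = 483.287 mGal
Bouguer slab correction = 0.04193 × 2.77 × 3268.0 = 379.57 mGal
Simple Bouguer anomaly = 483.287 − (379.57) = 103.717 mGal
Complete Bouguer anomaly = 103.717 + 3.27 = 106.987 mGal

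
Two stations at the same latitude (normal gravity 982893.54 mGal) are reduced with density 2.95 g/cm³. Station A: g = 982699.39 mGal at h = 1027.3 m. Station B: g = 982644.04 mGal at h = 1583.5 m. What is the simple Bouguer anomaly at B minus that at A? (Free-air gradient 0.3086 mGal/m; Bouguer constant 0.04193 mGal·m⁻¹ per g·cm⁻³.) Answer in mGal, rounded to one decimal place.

47.5

Δg_SB(A) = 982699.39 − 982893.54 + 0.3086×1027.3 − 0.04193×2.95×1027.3 = -4.20 mGal
Δg_SB(B) = 982644.04 − 982893.54 + 0.3086×1583.5 − 0.04193×2.95×1583.5 = 43.30 mGal
Difference = 43.30 − (-4.20) = 47.50 mGal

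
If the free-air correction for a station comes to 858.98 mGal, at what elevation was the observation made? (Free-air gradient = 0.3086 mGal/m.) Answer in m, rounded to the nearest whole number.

h = 858.98 / 0.3086 = 2783.47 m

2783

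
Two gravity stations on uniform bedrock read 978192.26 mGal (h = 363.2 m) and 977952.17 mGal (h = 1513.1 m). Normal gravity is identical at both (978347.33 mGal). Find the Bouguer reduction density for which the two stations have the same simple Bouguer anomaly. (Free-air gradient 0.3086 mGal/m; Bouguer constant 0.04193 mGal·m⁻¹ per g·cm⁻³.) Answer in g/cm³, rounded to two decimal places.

Δg_obs = 977952.17 − 978192.26 = -240.09 mGal over Δh = 1513.1 − 363.2 = 1149.9 m
Equal Bouguer anomalies ⇒ Δg_obs + (0.3086 − 0.04193ρ)·Δh = 0
0.3086 − 0.04193ρ = −Δg_obs/Δh = 0.20879
ρ = (0.3086 − 0.20879) / 0.04193 = 2.38 g/cm³

2.38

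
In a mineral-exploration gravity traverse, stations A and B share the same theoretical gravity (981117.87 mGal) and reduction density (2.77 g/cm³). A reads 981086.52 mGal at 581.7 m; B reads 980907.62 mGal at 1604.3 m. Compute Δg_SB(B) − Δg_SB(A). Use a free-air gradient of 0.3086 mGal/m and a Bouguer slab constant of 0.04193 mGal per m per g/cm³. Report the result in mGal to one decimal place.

17.9

Δg_SB(A) = 981086.52 − 981117.87 + 0.3086×581.7 − 0.04193×2.77×581.7 = 80.60 mGal
Δg_SB(B) = 980907.62 − 981117.87 + 0.3086×1604.3 − 0.04193×2.77×1604.3 = 98.50 mGal
Difference = 98.50 − (80.60) = 17.90 mGal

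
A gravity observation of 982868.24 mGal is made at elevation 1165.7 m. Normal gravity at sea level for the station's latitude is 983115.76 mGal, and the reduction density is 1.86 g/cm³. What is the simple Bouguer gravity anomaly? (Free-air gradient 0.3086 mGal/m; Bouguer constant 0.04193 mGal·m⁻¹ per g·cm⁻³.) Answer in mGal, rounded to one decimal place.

21.3

Free-air correction = 0.3086 × 1165.7 = 359.74 mGal
Free-air anomaly = 982868.24 − 983115.76 + (359.74) = 112.22 mGal
Bouguer slab correction = 0.04193 × 1.86 × 1165.7 = 90.91 mGal
Simple Bouguer anomaly = 112.22 − (90.91) = 21.31 mGal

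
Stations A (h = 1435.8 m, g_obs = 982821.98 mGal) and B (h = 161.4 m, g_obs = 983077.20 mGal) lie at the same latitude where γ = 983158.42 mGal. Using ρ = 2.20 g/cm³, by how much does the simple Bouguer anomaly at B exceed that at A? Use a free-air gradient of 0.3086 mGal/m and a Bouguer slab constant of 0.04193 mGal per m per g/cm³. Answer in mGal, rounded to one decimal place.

Δg_SB(A) = 982821.98 − 983158.42 + 0.3086×1435.8 − 0.04193×2.20×1435.8 = -25.80 mGal
Δg_SB(B) = 983077.20 − 983158.42 + 0.3086×161.4 − 0.04193×2.20×161.4 = -46.30 mGal
Difference = -46.30 − (-25.80) = -20.50 mGal

-20.5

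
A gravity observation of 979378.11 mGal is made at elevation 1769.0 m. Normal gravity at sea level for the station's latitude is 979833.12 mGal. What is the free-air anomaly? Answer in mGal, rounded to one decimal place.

Free-air correction = 0.3086 × 1769.0 = 545.91 mGal
Free-air anomaly = 979378.11 − 979833.12 + (545.91) = 90.90 mGal

90.9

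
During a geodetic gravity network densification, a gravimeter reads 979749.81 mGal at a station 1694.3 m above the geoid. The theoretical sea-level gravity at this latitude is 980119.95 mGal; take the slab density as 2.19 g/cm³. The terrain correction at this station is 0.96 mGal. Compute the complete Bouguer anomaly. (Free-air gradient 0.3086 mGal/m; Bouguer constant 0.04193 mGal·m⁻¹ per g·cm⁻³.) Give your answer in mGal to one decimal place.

Free-air correction = 0.3086 × 1694.3 = 522.86 mGal
Free-air anomaly = 979749.81 − 980119.95 + (522.86) = 152.72 mGal
Bouguer slab correction = 0.04193 × 2.19 × 1694.3 = 155.58 mGal
Simple Bouguer anomaly = 152.72 − (155.58) = -2.86 mGal
Complete Bouguer anomaly = -2.86 + 0.96 = -1.90 mGal

-1.9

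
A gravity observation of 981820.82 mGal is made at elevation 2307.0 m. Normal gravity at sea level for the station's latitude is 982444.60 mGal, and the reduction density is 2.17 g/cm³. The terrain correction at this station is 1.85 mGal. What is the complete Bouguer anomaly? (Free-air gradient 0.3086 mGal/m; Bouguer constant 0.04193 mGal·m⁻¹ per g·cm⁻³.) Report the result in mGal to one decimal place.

Free-air correction = 0.3086 × 2307.0 = 711.94 mGal
Free-air anomaly = 981820.82 − 982444.60 + (711.94) = 88.16 mGal
Bouguer slab correction = 0.04193 × 2.17 × 2307.0 = 209.91 mGal
Simple Bouguer anomaly = 88.16 − (209.91) = -121.75 mGal
Complete Bouguer anomaly = -121.75 + 1.85 = -119.90 mGal

-119.9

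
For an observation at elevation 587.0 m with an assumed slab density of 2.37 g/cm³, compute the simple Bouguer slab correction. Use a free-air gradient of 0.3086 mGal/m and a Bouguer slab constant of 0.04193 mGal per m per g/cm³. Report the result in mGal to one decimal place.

Bouguer slab correction = 0.04193 × 2.37 × 587.0 = 58.3 mGal

58.3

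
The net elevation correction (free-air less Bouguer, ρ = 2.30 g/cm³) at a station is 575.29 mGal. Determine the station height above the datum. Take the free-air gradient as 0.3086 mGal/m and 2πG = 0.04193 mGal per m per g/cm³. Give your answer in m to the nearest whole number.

Combined gradient = 0.3086 − 0.04193 × 2.30 = 0.2121610 mGal/m
h = 575.29 / 0.2121610 = 2711.57 m

2712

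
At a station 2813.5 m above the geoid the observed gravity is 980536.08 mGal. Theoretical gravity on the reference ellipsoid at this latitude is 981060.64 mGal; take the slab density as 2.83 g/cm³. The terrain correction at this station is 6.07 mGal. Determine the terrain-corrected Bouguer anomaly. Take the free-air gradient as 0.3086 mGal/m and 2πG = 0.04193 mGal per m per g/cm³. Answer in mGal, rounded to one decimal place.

15.9

Free-air correction = 0.3086 × 2813.5 = 868.25 mGal
Free-air anomaly = 980536.08 − 981060.64 + (868.25) = 343.69 mGal
Bouguer slab correction = 0.04193 × 2.83 × 2813.5 = 333.86 mGal
Simple Bouguer anomaly = 343.69 − (333.86) = 9.83 mGal
Complete Bouguer anomaly = 9.83 + 6.07 = 15.90 mGal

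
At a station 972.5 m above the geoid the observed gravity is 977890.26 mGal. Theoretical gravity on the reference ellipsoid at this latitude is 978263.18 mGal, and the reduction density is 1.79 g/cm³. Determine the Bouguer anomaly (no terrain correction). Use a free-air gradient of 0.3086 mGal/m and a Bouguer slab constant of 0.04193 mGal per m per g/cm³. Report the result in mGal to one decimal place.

-145.8

Free-air correction = 0.3086 × 972.5 = 300.11 mGal
Free-air anomaly = 977890.26 − 978263.18 + (300.11) = -72.81 mGal
Bouguer slab correction = 0.04193 × 1.79 × 972.5 = 72.99 mGal
Simple Bouguer anomaly = -72.81 − (72.99) = -145.80 mGal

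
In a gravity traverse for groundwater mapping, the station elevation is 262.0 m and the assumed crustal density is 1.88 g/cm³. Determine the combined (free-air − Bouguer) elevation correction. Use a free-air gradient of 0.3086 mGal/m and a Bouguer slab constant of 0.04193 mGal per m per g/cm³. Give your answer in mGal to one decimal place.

Combined gradient = 0.3086 − 0.04193 × 1.88 = 0.2297716 mGal/m
Combined elevation correction = 0.2297716 × 262.0 = 60.2 mGal

60.2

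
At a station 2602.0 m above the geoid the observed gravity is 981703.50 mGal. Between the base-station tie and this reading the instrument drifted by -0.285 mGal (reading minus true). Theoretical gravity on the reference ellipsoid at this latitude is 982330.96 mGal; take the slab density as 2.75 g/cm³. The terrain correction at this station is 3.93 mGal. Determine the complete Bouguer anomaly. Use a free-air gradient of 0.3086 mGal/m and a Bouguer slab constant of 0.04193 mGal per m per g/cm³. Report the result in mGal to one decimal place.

Drift-corrected reading = 981703.50 − (-0.285) = 981703.785 mGal
Free-air correction = 0.3086 × 2602.0 = 802.98 mGal
Free-air anomaly = 981703.785 − 982330.96 + (802.98) = 175.805 mGal
Bouguer slab correction = 0.04193 × 2.75 × 2602.0 = 300.03 mGal
Simple Bouguer anomaly = 175.805 − (300.03) = -124.225 mGal
Complete Bouguer anomaly = -124.225 + 3.93 = -120.295 mGal

-120.3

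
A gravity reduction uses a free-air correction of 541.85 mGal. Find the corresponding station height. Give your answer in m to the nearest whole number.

1756

h = 541.85 / 0.3086 = 1755.83 m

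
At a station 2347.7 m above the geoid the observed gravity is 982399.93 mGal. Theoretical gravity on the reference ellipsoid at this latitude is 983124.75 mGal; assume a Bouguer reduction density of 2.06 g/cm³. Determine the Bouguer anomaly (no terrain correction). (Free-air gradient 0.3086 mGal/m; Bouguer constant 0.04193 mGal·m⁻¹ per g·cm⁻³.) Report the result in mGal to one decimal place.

Free-air correction = 0.3086 × 2347.7 = 724.50 mGal
Free-air anomaly = 982399.93 − 983124.75 + (724.50) = -0.32 mGal
Bouguer slab correction = 0.04193 × 2.06 × 2347.7 = 202.78 mGal
Simple Bouguer anomaly = -0.32 − (202.78) = -203.10 mGal

-203.1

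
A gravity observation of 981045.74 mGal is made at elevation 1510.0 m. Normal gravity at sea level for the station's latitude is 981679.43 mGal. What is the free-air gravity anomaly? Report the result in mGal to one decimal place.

Free-air correction = 0.3086 × 1510.0 = 465.99 mGal
Free-air anomaly = 981045.74 − 981679.43 + (465.99) = -167.70 mGal

-167.7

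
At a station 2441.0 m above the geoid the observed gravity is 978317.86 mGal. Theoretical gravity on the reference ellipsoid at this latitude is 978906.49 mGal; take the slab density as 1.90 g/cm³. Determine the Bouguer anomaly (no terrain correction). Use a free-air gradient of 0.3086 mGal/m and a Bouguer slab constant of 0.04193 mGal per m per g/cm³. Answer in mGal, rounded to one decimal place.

Free-air correction = 0.3086 × 2441.0 = 753.29 mGal
Free-air anomaly = 978317.86 − 978906.49 + (753.29) = 164.66 mGal
Bouguer slab correction = 0.04193 × 1.90 × 2441.0 = 194.47 mGal
Simple Bouguer anomaly = 164.66 − (194.47) = -29.81 mGal

-29.8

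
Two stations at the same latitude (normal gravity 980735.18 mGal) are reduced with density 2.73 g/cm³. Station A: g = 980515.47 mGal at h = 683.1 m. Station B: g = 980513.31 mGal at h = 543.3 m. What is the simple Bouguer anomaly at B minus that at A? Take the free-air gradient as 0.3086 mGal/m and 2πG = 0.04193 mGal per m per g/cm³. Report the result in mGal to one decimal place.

-29.3

Δg_SB(A) = 980515.47 − 980735.18 + 0.3086×683.1 − 0.04193×2.73×683.1 = -87.10 mGal
Δg_SB(B) = 980513.31 − 980735.18 + 0.3086×543.3 − 0.04193×2.73×543.3 = -116.40 mGal
Difference = -116.40 − (-87.10) = -29.30 mGal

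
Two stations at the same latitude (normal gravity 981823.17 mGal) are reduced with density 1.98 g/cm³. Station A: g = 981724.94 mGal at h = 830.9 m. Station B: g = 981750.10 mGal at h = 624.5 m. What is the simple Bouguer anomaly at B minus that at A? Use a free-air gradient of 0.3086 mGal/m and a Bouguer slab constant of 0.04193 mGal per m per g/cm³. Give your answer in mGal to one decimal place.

-21.4

Δg_SB(A) = 981724.94 − 981823.17 + 0.3086×830.9 − 0.04193×1.98×830.9 = 89.20 mGal
Δg_SB(B) = 981750.10 − 981823.17 + 0.3086×624.5 − 0.04193×1.98×624.5 = 67.80 mGal
Difference = 67.80 − (89.20) = -21.40 mGal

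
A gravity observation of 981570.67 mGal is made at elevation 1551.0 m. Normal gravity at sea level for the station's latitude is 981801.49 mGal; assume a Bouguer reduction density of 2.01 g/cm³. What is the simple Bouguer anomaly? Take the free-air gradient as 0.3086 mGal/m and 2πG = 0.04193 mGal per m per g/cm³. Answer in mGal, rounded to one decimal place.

117.1

Free-air correction = 0.3086 × 1551.0 = 478.64 mGal
Free-air anomaly = 981570.67 − 981801.49 + (478.64) = 247.82 mGal
Bouguer slab correction = 0.04193 × 2.01 × 1551.0 = 130.72 mGal
Simple Bouguer anomaly = 247.82 − (130.72) = 117.10 mGal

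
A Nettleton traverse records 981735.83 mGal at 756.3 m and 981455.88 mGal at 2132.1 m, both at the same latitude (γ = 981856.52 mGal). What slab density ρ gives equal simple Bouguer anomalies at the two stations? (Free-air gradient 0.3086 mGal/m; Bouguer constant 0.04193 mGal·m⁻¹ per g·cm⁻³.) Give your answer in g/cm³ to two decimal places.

Δg_obs = 981455.88 − 981735.83 = -279.95 mGal over Δh = 2132.1 − 756.3 = 1375.8 m
Equal Bouguer anomalies ⇒ Δg_obs + (0.3086 − 0.04193ρ)·Δh = 0
0.3086 − 0.04193ρ = −Δg_obs/Δh = 0.20348
ρ = (0.3086 − 0.20348) / 0.04193 = 2.51 g/cm³

2.51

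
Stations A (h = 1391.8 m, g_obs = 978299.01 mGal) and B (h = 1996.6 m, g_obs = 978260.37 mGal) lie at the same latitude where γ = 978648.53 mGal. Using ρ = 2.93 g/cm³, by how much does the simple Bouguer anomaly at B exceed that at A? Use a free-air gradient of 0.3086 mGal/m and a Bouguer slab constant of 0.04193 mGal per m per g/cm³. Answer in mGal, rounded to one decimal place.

Δg_SB(A) = 978299.01 − 978648.53 + 0.3086×1391.8 − 0.04193×2.93×1391.8 = -91.00 mGal
Δg_SB(B) = 978260.37 − 978648.53 + 0.3086×1996.6 − 0.04193×2.93×1996.6 = -17.30 mGal
Difference = -17.30 − (-91.00) = 73.70 mGal

73.7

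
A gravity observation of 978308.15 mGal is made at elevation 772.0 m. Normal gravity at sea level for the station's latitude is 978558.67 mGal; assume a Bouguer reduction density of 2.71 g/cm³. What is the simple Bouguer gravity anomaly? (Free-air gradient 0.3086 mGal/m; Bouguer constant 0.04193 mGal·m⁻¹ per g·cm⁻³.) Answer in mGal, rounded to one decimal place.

Free-air correction = 0.3086 × 772.0 = 238.24 mGal
Free-air anomaly = 978308.15 − 978558.67 + (238.24) = -12.28 mGal
Bouguer slab correction = 0.04193 × 2.71 × 772.0 = 87.72 mGal
Simple Bouguer anomaly = -12.28 − (87.72) = -100.00 mGal

-100.0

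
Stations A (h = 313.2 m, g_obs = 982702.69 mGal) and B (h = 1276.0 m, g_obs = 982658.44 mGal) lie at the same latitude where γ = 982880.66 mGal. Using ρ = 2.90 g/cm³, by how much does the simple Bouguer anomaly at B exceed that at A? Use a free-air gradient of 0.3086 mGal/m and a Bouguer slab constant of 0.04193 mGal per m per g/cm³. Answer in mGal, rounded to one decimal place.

135.8

Δg_SB(A) = 982702.69 − 982880.66 + 0.3086×313.2 − 0.04193×2.90×313.2 = -119.40 mGal
Δg_SB(B) = 982658.44 − 982880.66 + 0.3086×1276.0 − 0.04193×2.90×1276.0 = 16.40 mGal
Difference = 16.40 − (-119.40) = 135.80 mGal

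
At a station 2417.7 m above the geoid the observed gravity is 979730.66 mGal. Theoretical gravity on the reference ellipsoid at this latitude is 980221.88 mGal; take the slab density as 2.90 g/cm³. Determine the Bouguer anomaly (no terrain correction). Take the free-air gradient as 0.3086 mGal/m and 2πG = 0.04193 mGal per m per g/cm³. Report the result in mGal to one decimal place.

-39.1

Free-air correction = 0.3086 × 2417.7 = 746.10 mGal
Free-air anomaly = 979730.66 − 980221.88 + (746.10) = 254.88 mGal
Bouguer slab correction = 0.04193 × 2.90 × 2417.7 = 293.99 mGal
Simple Bouguer anomaly = 254.88 − (293.99) = -39.11 mGal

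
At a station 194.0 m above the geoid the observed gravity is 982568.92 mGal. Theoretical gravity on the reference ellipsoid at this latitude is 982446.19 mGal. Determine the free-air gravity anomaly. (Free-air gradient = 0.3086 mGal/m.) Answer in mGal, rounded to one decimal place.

182.6

Free-air correction = 0.3086 × 194.0 = 59.87 mGal
Free-air anomaly = 982568.92 − 982446.19 + (59.87) = 182.60 mGal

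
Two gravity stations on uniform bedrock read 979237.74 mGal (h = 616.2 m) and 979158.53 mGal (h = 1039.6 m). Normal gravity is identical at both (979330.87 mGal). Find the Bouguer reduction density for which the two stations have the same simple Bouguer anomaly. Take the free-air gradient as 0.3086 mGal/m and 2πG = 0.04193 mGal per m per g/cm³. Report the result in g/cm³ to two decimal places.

2.90

Δg_obs = 979158.53 − 979237.74 = -79.21 mGal over Δh = 1039.6 − 616.2 = 423.4 m
Equal Bouguer anomalies ⇒ Δg_obs + (0.3086 − 0.04193ρ)·Δh = 0
0.3086 − 0.04193ρ = −Δg_obs/Δh = 0.18708
ρ = (0.3086 − 0.18708) / 0.04193 = 2.90 g/cm³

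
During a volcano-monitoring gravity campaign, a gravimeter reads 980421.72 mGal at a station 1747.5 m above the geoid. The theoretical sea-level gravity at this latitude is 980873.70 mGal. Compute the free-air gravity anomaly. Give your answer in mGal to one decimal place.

87.3

Free-air correction = 0.3086 × 1747.5 = 539.28 mGal
Free-air anomaly = 980421.72 − 980873.70 + (539.28) = 87.30 mGal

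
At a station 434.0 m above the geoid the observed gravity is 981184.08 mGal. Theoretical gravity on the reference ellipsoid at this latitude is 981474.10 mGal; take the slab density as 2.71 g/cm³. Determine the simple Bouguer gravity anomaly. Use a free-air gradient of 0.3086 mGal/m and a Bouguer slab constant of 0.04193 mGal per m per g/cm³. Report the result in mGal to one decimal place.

Free-air correction = 0.3086 × 434.0 = 133.93 mGal
Free-air anomaly = 981184.08 − 981474.10 + (133.93) = -156.09 mGal
Bouguer slab correction = 0.04193 × 2.71 × 434.0 = 49.32 mGal
Simple Bouguer anomaly = -156.09 − (49.32) = -205.41 mGal

-205.4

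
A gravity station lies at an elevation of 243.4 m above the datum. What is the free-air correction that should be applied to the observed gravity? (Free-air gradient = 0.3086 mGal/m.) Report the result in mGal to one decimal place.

75.1

Free-air correction = 0.3086 × 243.4 = 75.1 mGal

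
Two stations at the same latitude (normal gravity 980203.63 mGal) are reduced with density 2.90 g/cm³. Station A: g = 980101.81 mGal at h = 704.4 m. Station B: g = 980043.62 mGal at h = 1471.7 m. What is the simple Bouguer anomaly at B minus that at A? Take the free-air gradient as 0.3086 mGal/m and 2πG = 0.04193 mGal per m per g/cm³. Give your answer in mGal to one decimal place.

85.3

Δg_SB(A) = 980101.81 − 980203.63 + 0.3086×704.4 − 0.04193×2.90×704.4 = 29.90 mGal
Δg_SB(B) = 980043.62 − 980203.63 + 0.3086×1471.7 − 0.04193×2.90×1471.7 = 115.20 mGal
Difference = 115.20 − (29.90) = 85.30 mGal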